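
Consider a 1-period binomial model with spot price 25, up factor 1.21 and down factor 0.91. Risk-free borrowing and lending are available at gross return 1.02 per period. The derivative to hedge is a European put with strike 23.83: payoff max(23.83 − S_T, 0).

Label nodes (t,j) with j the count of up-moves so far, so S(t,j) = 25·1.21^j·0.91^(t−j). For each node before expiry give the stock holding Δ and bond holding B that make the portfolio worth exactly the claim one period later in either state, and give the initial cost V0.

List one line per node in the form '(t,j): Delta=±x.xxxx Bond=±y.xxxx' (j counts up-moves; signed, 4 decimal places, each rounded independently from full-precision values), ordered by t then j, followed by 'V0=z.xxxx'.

Risk-neutral probability p* = (R−d)/(u−d) = (1.02−0.91)/(1.21−0.91) = 0.3667.
Terminal values V(1,·): V(1,0)=1.0800, V(1,1)=0.0000
  t=0,j=0: stock 25.0000 → up 30.2500 (V=0.0000), down 22.7500 (V=1.0800). Price 0.6706; hedge Δ=-0.1440, bond B=4.2706.
Check: Δ(0,0)·S0 + B(0,0) = 0.6706 = V0.

(0,0): Delta=-0.1440 Bond=4.2706
V0=0.6706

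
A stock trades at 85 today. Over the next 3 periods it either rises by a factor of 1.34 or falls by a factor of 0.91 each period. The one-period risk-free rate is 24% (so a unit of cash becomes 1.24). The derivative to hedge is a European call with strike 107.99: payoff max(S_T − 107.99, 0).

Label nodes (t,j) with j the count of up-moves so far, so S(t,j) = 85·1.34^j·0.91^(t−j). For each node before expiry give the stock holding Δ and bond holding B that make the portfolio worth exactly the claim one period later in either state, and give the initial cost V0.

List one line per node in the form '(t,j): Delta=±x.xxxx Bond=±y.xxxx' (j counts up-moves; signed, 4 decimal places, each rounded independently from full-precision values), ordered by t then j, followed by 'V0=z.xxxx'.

(0,0): Delta=0.8841 Bond=-45.6012
(1,0): Delta=0.5750 Bond=-32.6384
(1,1): Delta=0.9477 Bond=-63.7900
(2,0): Delta=0.0000 Bond=0.0000
(2,1): Delta=0.6933 Bond=-52.7357
(2,2): Delta=1.0000 Bond=-87.0887
V0=29.5432

Under the risk-neutral measure, an up-move has probability p* = (R−d)/(u−d) = 0.7674 and values discount at R = 1.24.
Terminal values V(3,·): V(3,0)=0.0000, V(3,1)=0.0000, V(3,2)=30.8997, V(3,3)=96.5288
Node (2,0) S=70.3885: V=(p*·0.0000+(1−p*)·0.0000)/1.24=0.0000; Δ=(0.0000−0.0000)/(94.3206−64.0535)=0.0000; B=V−Δ·S=0.0000
Node (2,1) S=103.6490: V=(p*·30.8997+(1−p*)·0.0000)/1.24=19.1239; Δ=(30.8997−0.0000)/(138.8897−94.3206)=0.6933; B=V−Δ·S=-52.7357
Node (2,2) S=152.6260: V=(p*·96.5288+(1−p*)·30.8997)/1.24=65.5373; Δ=(96.5288−30.8997)/(204.5188−138.8897)=1.0000; B=V−Δ·S=-87.0887
Node (1,0) S=77.3500: V=(p*·19.1239+(1−p*)·0.0000)/1.24=11.8359; Δ=(19.1239−0.0000)/(103.6490−70.3885)=0.5750; B=V−Δ·S=-32.6384
Node (1,1) S=113.9000: V=(p*·65.5373+(1−p*)·19.1239)/1.24=44.1480; Δ=(65.5373−19.1239)/(152.6260−103.6490)=0.9477; B=V−Δ·S=-63.7900
Node (0,0) S=85.0000: V=(p*·44.1480+(1−p*)·11.8359)/1.24=29.5432; Δ=(44.1480−11.8359)/(113.9000−77.3500)=0.8841; B=V−Δ·S=-45.6012
The time-0 hedge costs 29.5432, which is the no-arbitrage price.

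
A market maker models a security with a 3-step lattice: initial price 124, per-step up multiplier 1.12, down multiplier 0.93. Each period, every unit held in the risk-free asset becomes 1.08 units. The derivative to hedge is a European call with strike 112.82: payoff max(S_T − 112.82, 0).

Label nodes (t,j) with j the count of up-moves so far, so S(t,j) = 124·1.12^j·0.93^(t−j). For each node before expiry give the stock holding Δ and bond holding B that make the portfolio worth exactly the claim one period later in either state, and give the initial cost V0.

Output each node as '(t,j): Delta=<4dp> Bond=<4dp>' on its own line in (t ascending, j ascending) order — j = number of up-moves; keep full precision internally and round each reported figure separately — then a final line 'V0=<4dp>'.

(0,0): Delta=0.9789 Bond=-86.8474
(1,0): Delta=0.8836 Bond=-82.8087
(1,1): Delta=1.0000 Bond=-96.7250
(2,0): Delta=0.3581 Bond=-33.0726
(2,1): Delta=1.0000 Bond=-104.4630
(2,2): Delta=1.0000 Bond=-104.4630
V0=34.5367

The replicating-portfolio and risk-neutral prices coincide; use p* = (1.08−0.93)/(1.12−0.93) = 0.7895 for the latter.
Terminal payoffs: V(3,0)=0.0000, V(3,1)=7.2973, V(3,2)=31.8374, V(3,3)=61.3911
  t=2,j=0: stock 107.2476 → up 120.1173 (V=7.2973), down 99.7403 (V=0.0000). Price 5.3343; hedge Δ=0.3581, bond B=-33.0726.
  t=2,j=1: stock 129.1584 → up 144.6574 (V=31.8374), down 120.1173 (V=7.2973). Price 24.6954; hedge Δ=1.0000, bond B=-104.4630.
  t=2,j=2: stock 155.5456 → up 174.2111 (V=61.3911), down 144.6574 (V=31.8374). Price 51.0826; hedge Δ=1.0000, bond B=-104.4630.
  t=1,j=0: stock 115.3200 → up 129.1584 (V=24.6954), down 107.2476 (V=5.3343). Price 19.0920; hedge Δ=0.8836, bond B=-82.8087.
  t=1,j=1: stock 138.8800 → up 155.5456 (V=51.0826), down 129.1584 (V=24.6954). Price 42.1550; hedge Δ=1.0000, bond B=-96.7250.
  t=0,j=0: stock 124.0000 → up 138.8800 (V=42.1550), down 115.3200 (V=19.0920). Price 34.5367; hedge Δ=0.9789, bond B=-86.8474.
Root portfolio cost Δ·124+B reproduces V0=34.5367.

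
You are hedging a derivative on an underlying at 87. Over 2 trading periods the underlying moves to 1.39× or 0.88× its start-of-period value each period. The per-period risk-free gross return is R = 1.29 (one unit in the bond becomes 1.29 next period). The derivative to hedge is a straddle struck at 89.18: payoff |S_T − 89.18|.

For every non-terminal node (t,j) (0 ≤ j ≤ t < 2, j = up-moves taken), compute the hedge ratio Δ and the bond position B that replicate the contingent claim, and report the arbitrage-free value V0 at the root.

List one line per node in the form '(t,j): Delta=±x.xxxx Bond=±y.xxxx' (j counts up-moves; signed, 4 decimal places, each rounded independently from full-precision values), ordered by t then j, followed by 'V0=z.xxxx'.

No-arbitrage ⇒ martingale measure with p* = (R−d)/(u−d) = 0.8039.
Terminal payoffs: V(2,0)=21.8072, V(2,1)=17.2384, V(2,2)=78.9127
Node (1,0) S=76.5600: V=(p*·17.2384+(1−p*)·21.8072)/1.29=14.0576; Δ=(17.2384−21.8072)/(106.4184−67.3728)=-0.1170; B=V−Δ·S=23.0160
Node (1,1) S=120.9300: V=(p*·78.9127+(1−p*)·17.2384)/1.29=51.7982; Δ=(78.9127−17.2384)/(168.0927−106.4184)=1.0000; B=V−Δ·S=-69.1318
Node (0,0) S=87.0000: V=(p*·51.7982+(1−p*)·14.0576)/1.29=34.4171; Δ=(51.7982−14.0576)/(120.9300−76.5600)=0.8506; B=V−Δ·S=-39.5842
Root portfolio cost Δ·87+B reproduces V0=34.4171.

(0,0): Delta=0.8506 Bond=-39.5842
(1,0): Delta=-0.1170 Bond=23.0160
(1,1): Delta=1.0000 Bond=-69.1318
V0=34.4171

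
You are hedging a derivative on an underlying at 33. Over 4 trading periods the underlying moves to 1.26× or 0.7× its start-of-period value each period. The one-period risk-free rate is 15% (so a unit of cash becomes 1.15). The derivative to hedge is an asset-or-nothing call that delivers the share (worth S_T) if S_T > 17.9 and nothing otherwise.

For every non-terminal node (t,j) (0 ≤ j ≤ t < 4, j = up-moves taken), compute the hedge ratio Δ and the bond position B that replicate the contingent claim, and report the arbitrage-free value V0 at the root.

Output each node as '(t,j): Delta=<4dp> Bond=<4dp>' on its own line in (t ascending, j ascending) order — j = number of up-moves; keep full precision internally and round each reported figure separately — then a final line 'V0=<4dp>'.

(0,0): Delta=1.0455 Bond=-1.7066
(1,0): Delta=1.2489 Bond=-6.6608
(1,1): Delta=1.0179 Bond=-0.8141
(2,0): Delta=1.9810 Bond=-19.4980
(2,1): Delta=1.1495 Bond=-4.7662
(2,2): Delta=1.0000 Bond=0.0000
(3,0): Delta=0.0000 Bond=0.0000
(3,1): Delta=2.2500 Bond=-27.9038
(3,2): Delta=1.0000 Bond=0.0000
(3,3): Delta=1.0000 Bond=0.0000
V0=32.7946

Since d<R<u, set p* = (R−d)/(u−d) = 0.8036; price each node as the discounted p*-expectation of its children.
Terminal values V(4,·): V(4,0)=0.0000, V(4,1)=0.0000, V(4,2)=25.6715, V(4,3)=46.2087, V(4,4)=83.1756
(3,0): S=11.3190. Δ = (V_up−V_dn)/(S_up−S_dn) = (0.0000−0.0000)/(14.2619−7.9233) = 0.0000. V = [p*·0.0000 + (1−p*)·0.0000]/1.15 = 0.0000. B = V − Δ·S = 0.0000.
(3,1): S=20.3742. Δ = (V_up−V_dn)/(S_up−S_dn) = (25.6715−0.0000)/(25.6715−14.2619) = 2.2500. V = [p*·25.6715 + (1−p*)·0.0000]/1.15 = 17.9382. B = V − Δ·S = -27.9038.
(3,2): S=36.6736. Δ = (V_up−V_dn)/(S_up−S_dn) = (46.2087−25.6715)/(46.2087−25.6715) = 1.0000. V = [p*·46.2087 + (1−p*)·25.6715]/1.15 = 36.6736. B = V − Δ·S = 0.0000.
(3,3): S=66.0124. Δ = (V_up−V_dn)/(S_up−S_dn) = (83.1756−46.2087)/(83.1756−46.2087) = 1.0000. V = [p*·83.1756 + (1−p*)·46.2087]/1.15 = 66.0124. B = V − Δ·S = 0.0000.
(2,0): S=16.1700. Δ = (V_up−V_dn)/(S_up−S_dn) = (17.9382−0.0000)/(20.3742−11.3190) = 1.9810. V = [p*·17.9382 + (1−p*)·0.0000]/1.15 = 12.5344. B = V − Δ·S = -19.4980.
(2,1): S=29.1060. Δ = (V_up−V_dn)/(S_up−S_dn) = (36.6736−17.9382)/(36.6736−20.3742) = 1.1495. V = [p*·36.6736 + (1−p*)·17.9382]/1.15 = 28.6899. B = V − Δ·S = -4.7662.
(2,2): S=52.3908. Δ = (V_up−V_dn)/(S_up−S_dn) = (66.0124−36.6736)/(66.0124−36.6736) = 1.0000. V = [p*·66.0124 + (1−p*)·36.6736]/1.15 = 52.3908. B = V − Δ·S = 0.0000.
(1,0): S=23.1000. Δ = (V_up−V_dn)/(S_up−S_dn) = (28.6899−12.5344)/(29.1060−16.1700) = 1.2489. V = [p*·28.6899 + (1−p*)·12.5344]/1.15 = 22.1883. B = V − Δ·S = -6.6608.
(1,1): S=41.5800. Δ = (V_up−V_dn)/(S_up−S_dn) = (52.3908−28.6899)/(52.3908−29.1060) = 1.0179. V = [p*·52.3908 + (1−p*)·28.6899]/1.15 = 41.5089. B = V − Δ·S = -0.8141.
(0,0): S=33.0000. Δ = (V_up−V_dn)/(S_up−S_dn) = (41.5089−22.1883)/(41.5800−23.1000) = 1.0455. V = [p*·41.5089 + (1−p*)·22.1883]/1.15 = 32.7946. B = V − Δ·S = -1.7066.
Root portfolio cost Δ·33+B reproduces V0=32.7946.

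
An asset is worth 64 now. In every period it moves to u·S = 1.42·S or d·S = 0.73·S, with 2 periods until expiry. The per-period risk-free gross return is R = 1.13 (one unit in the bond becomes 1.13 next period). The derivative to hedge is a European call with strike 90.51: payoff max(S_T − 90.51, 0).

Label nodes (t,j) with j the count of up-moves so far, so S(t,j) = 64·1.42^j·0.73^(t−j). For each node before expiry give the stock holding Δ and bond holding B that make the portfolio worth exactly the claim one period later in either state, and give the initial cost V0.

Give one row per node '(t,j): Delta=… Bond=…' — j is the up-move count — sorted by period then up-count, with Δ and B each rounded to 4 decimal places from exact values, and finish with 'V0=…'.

(0,0): Delta=0.4477 Bond=-18.5112
(1,0): Delta=0.0000 Bond=0.0000
(1,1): Delta=0.6146 Bond=-36.0830
V0=10.1431

Risk-neutral probability p* = (R−d)/(u−d) = (1.13−0.73)/(1.42−0.73) = 0.5797.
Terminal values V(2,·): V(2,0)=0.0000, V(2,1)=0.0000, V(2,2)=38.5396
(1,0): S=46.7200. Δ = (V_up−V_dn)/(S_up−S_dn) = (0.0000−0.0000)/(66.3424−34.1056) = 0.0000. V = [p*·0.0000 + (1−p*)·0.0000]/1.13 = 0.0000. B = V − Δ·S = 0.0000.
(1,1): S=90.8800. Δ = (V_up−V_dn)/(S_up−S_dn) = (38.5396−0.0000)/(129.0496−66.3424) = 0.6146. V = [p*·38.5396 + (1−p*)·0.0000]/1.13 = 19.7715. B = V − Δ·S = -36.0830.
(0,0): S=64.0000. Δ = (V_up−V_dn)/(S_up−S_dn) = (19.7715−0.0000)/(90.8800−46.7200) = 0.4477. V = [p*·19.7715 + (1−p*)·0.0000]/1.13 = 10.1431. B = V − Δ·S = -18.5112.
Each (Δ,B) replicates both successor values, so the strategy is self-financing and V0 is arbitrage-free.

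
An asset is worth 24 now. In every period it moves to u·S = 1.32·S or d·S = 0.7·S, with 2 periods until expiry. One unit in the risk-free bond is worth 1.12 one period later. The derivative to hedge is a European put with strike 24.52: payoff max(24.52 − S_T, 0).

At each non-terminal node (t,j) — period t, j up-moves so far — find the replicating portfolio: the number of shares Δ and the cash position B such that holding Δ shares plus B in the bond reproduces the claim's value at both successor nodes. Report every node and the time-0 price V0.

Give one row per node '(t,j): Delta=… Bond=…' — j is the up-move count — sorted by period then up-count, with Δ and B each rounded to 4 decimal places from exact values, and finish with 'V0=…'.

The replicating-portfolio and risk-neutral prices coincide; use p* = (1.12−0.7)/(1.32−0.7) = 0.6774 for the latter.
At expiry t=2: V(2,0)=12.7600, V(2,1)=2.3440, V(2,2)=0.0000
  t=1,j=0: stock 16.8000 → up 22.1760 (V=2.3440), down 11.7600 (V=12.7600). Price 5.0929; hedge Δ=-1.0000, bond B=21.8929.
  t=1,j=1: stock 31.6800 → up 41.8176 (V=0.0000), down 22.1760 (V=2.3440). Price 0.6751; hedge Δ=-0.1193, bond B=4.4558.
  t=0,j=0: stock 24.0000 → up 31.6800 (V=0.6751), down 16.8000 (V=5.0929). Price 1.8752; hedge Δ=-0.2969, bond B=9.0006.
Self-financing check: at every node Δ·S+B equals the discounted successor values.

(0,0): Delta=-0.2969 Bond=9.0006
(1,0): Delta=-1.0000 Bond=21.8929
(1,1): Delta=-0.1193 Bond=4.4558
V0=1.8752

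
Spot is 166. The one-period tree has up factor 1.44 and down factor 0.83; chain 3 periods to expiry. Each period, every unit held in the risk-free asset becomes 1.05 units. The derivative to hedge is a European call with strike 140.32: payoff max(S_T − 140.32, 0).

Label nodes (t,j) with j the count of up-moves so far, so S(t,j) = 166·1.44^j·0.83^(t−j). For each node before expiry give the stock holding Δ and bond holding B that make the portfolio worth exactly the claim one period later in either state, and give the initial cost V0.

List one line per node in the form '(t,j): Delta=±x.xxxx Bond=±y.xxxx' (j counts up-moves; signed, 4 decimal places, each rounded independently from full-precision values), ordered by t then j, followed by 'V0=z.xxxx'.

Risk-neutral probability p* = (R−d)/(u−d) = (1.05−0.83)/(1.44−0.83) = 0.3607.
At expiry t=3: V(3,0)=0.0000, V(3,1)=24.3547, V(3,2)=145.3806, V(3,3)=355.3533
Node (2,0) S=114.3574: V=(p*·24.3547+(1−p*)·0.0000)/1.05=8.3654; Δ=(24.3547−0.0000)/(164.6747−94.9166)=0.3491; B=V−Δ·S=-31.5603
Node (2,1) S=198.4032: V=(p*·145.3806+(1−p*)·24.3547)/1.05=64.7651; Δ=(145.3806−24.3547)/(285.7006−164.6747)=1.0000; B=V−Δ·S=-133.6381
Node (2,2) S=344.2176: V=(p*·355.3533+(1−p*)·145.3806)/1.05=210.5795; Δ=(355.3533−145.3806)/(495.6733−285.7006)=1.0000; B=V−Δ·S=-133.6381
Node (1,0) S=137.7800: V=(p*·64.7651+(1−p*)·8.3654)/1.05=27.3393; Δ=(64.7651−8.3654)/(198.4032−114.3574)=0.6711; B=V−Δ·S=-65.1193
Node (1,1) S=239.0400: V=(p*·210.5795+(1−p*)·64.7651)/1.05=111.7656; Δ=(210.5795−64.7651)/(344.2176−198.4032)=1.0000; B=V−Δ·S=-127.2744
Node (0,0) S=166.0000: V=(p*·111.7656+(1−p*)·27.3393)/1.05=55.0363; Δ=(111.7656−27.3393)/(239.0400−137.7800)=0.8338; B=V−Δ·S=-83.3675
The time-0 hedge costs 55.0363, which is the no-arbitrage price.

(0,0): Delta=0.8338 Bond=-83.3675
(1,0): Delta=0.6711 Bond=-65.1193
(1,1): Delta=1.0000 Bond=-127.2744
(2,0): Delta=0.3491 Bond=-31.5603
(2,1): Delta=1.0000 Bond=-133.6381
(2,2): Delta=1.0000 Bond=-133.6381
V0=55.0363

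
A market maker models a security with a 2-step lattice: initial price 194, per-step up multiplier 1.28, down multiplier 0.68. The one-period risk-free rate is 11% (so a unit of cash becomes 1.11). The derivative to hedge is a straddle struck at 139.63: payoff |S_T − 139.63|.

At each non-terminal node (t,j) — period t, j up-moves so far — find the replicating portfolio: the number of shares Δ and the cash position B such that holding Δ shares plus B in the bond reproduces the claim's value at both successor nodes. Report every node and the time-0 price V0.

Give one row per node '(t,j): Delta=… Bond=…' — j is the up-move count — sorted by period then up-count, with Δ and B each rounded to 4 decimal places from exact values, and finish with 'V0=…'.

Risk-neutral probability p* = (R−d)/(u−d) = (1.11−0.68)/(1.28−0.68) = 0.7167.
Terminal payoffs: V(2,0)=49.9244, V(2,1)=29.2276, V(2,2)=178.2196
Node (1,0) S=131.9200: V=(p*·29.2276+(1−p*)·49.9244)/1.11=31.6141; Δ=(29.2276−49.9244)/(168.8576−89.7056)=-0.2615; B=V−Δ·S=66.1088
Node (1,1) S=248.3200: V=(p*·178.2196+(1−p*)·29.2276)/1.11=122.5272; Δ=(178.2196−29.2276)/(317.8496−168.8576)=1.0000; B=V−Δ·S=-125.7928
Node (0,0) S=194.0000: V=(p*·122.5272+(1−p*)·31.6141)/1.11=87.1788; Δ=(122.5272−31.6141)/(248.3200−131.9200)=0.7810; B=V−Δ·S=-64.3429
Self-financing check: at every node Δ·S+B equals the discounted successor values.

(0,0): Delta=0.7810 Bond=-64.3429
(1,0): Delta=-0.2615 Bond=66.1088
(1,1): Delta=1.0000 Bond=-125.7928
V0=87.1788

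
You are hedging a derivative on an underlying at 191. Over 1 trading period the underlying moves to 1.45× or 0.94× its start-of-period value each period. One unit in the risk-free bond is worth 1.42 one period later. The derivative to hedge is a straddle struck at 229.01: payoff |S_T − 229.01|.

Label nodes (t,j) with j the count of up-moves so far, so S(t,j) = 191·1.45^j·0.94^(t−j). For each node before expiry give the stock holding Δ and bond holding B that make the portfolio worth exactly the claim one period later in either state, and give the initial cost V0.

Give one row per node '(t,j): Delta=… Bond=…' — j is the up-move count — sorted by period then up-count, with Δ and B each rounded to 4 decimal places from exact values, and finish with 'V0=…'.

No-arbitrage ⇒ martingale measure with p* = (R−d)/(u−d) = 0.9412.
At expiry t=1: V(1,0)=49.4700, V(1,1)=47.9400
Node (0,0) S=191.0000: V=(p*·47.9400+(1−p*)·49.4700)/1.42=33.8239; Δ=(47.9400−49.4700)/(276.9500−179.5400)=-0.0157; B=V−Δ·S=36.8239
Self-financing check: at every node Δ·S+B equals the discounted successor values.

(0,0): Delta=-0.0157 Bond=36.8239
V0=33.8239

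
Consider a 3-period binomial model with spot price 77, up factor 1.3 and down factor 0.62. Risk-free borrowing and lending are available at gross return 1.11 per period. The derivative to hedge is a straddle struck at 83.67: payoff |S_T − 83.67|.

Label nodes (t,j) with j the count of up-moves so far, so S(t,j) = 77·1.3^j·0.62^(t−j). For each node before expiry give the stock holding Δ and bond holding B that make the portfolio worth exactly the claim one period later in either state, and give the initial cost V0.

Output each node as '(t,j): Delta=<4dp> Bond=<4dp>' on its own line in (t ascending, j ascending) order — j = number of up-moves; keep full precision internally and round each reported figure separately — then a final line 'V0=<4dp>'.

(0,0): Delta=0.3763 Bond=1.9846
(1,0): Delta=-1.0000 Bond=67.9084
(1,1): Delta=0.6308 Bond=-23.2748
(2,0): Delta=-1.0000 Bond=75.3784
(2,1): Delta=-1.0000 Bond=75.3784
(2,2): Delta=0.9324 Bond=-65.0810
V0=30.9613

Since d<R<u, set p* = (R−d)/(u−d) = 0.7206; price each node as the discounted p*-expectation of its children.
Payoff layer (t=3): V(3,0)=65.3187, V(3,1)=45.1916, V(3,2)=2.9894, V(3,3)=85.4990
(2,0): S=29.5988. Δ = (V_up−V_dn)/(S_up−S_dn) = (45.1916−65.3187)/(38.4784−18.3513) = -1.0000. V = [p*·45.1916 + (1−p*)·65.3187]/1.11 = 45.7796. B = V − Δ·S = 75.3784.
(2,1): S=62.0620. Δ = (V_up−V_dn)/(S_up−S_dn) = (2.9894−45.1916)/(80.6806−38.4784) = -1.0000. V = [p*·2.9894 + (1−p*)·45.1916]/1.11 = 13.3164. B = V − Δ·S = 75.3784.
(2,2): S=130.1300. Δ = (V_up−V_dn)/(S_up−S_dn) = (85.4990−2.9894)/(169.1690−80.6806) = 0.9324. V = [p*·85.4990 + (1−p*)·2.9894]/1.11 = 56.2566. B = V − Δ·S = -65.0810.
(1,0): S=47.7400. Δ = (V_up−V_dn)/(S_up−S_dn) = (13.3164−45.7796)/(62.0620−29.5988) = -1.0000. V = [p*·13.3164 + (1−p*)·45.7796]/1.11 = 20.1684. B = V − Δ·S = 67.9084.
(1,1): S=100.1000. Δ = (V_up−V_dn)/(S_up−S_dn) = (56.2566−13.3164)/(130.1300−62.0620) = 0.6308. V = [p*·56.2566 + (1−p*)·13.3164]/1.11 = 39.8726. B = V − Δ·S = -23.2748.
(0,0): S=77.0000. Δ = (V_up−V_dn)/(S_up−S_dn) = (39.8726−20.1684)/(100.1000−47.7400) = 0.3763. V = [p*·39.8726 + (1−p*)·20.1684]/1.11 = 30.9613. B = V − Δ·S = 1.9846.
Each (Δ,B) replicates both successor values, so the strategy is self-financing and V0 is arbitrage-free.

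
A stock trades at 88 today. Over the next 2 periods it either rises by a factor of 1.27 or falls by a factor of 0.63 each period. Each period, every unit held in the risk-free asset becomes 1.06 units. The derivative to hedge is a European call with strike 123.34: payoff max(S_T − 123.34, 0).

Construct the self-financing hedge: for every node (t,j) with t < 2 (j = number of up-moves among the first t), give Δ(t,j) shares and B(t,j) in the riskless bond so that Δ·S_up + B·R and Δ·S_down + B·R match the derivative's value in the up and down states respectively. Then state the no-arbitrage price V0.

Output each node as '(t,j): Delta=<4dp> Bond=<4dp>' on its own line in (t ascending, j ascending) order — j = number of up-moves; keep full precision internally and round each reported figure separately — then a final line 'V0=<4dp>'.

(0,0): Delta=0.2093 Bond=-10.9456
(1,0): Delta=0.0000 Bond=0.0000
(1,1): Delta=0.2600 Bond=-17.2685
V0=7.4708

No-arbitrage ⇒ martingale measure with p* = (R−d)/(u−d) = 0.6719.
Terminal values V(2,·): V(2,0)=0.0000, V(2,1)=0.0000, V(2,2)=18.5952
Node (1,0) S=55.4400: V=(p*·0.0000+(1−p*)·0.0000)/1.06=0.0000; Δ=(0.0000−0.0000)/(70.4088−34.9272)=0.0000; B=V−Δ·S=0.0000
Node (1,1) S=111.7600: V=(p*·18.5952+(1−p*)·0.0000)/1.06=11.7865; Δ=(18.5952−0.0000)/(141.9352−70.4088)=0.2600; B=V−Δ·S=-17.2685
Node (0,0) S=88.0000: V=(p*·11.7865+(1−p*)·0.0000)/1.06=7.4708; Δ=(11.7865−0.0000)/(111.7600−55.4400)=0.2093; B=V−Δ·S=-10.9456
Root portfolio cost Δ·88+B reproduces V0=7.4708.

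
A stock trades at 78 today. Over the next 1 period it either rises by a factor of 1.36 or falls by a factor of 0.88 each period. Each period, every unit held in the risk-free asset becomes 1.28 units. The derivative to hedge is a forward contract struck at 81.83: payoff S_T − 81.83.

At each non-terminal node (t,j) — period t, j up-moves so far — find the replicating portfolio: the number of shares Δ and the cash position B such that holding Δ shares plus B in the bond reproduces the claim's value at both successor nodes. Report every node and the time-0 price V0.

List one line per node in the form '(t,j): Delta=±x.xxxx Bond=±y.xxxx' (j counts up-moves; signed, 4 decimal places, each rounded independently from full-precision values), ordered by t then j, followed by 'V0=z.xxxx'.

Since d<R<u, set p* = (R−d)/(u−d) = 0.8333; price each node as the discounted p*-expectation of its children.
Terminal payoffs: V(1,0)=-13.1900, V(1,1)=24.2500
(0,0): S=78.0000. Δ = (V_up−V_dn)/(S_up−S_dn) = (24.2500−-13.1900)/(106.0800−68.6400) = 1.0000. V = [p*·24.2500 + (1−p*)·-13.1900]/1.28 = 14.0703. B = V − Δ·S = -63.9297.
The time-0 hedge costs 14.0703, which is the no-arbitrage price.

(0,0): Delta=1.0000 Bond=-63.9297
V0=14.0703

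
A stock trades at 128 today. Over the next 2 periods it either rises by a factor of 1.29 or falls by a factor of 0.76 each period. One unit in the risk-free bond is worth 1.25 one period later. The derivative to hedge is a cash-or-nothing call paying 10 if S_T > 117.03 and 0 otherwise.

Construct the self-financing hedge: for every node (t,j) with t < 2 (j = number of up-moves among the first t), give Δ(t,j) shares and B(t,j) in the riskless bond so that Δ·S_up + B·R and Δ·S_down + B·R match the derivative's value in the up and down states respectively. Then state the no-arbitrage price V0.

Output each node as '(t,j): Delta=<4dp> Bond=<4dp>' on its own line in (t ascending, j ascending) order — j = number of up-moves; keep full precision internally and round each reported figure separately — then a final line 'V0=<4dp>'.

Under the risk-neutral measure, an up-move has probability p* = (R−d)/(u−d) = 0.9245 and values discount at R = 1.25.
Terminal payoffs: V(2,0)=0.0000, V(2,1)=10.0000, V(2,2)=10.0000
  t=1,j=0: stock 97.2800 → up 125.4912 (V=10.0000), down 73.9328 (V=0.0000). Price 7.3962; hedge Δ=0.1940, bond B=-11.4717.
  t=1,j=1: stock 165.1200 → up 213.0048 (V=10.0000), down 125.4912 (V=10.0000). Price 8.0000; hedge Δ=0.0000, bond B=8.0000.
  t=0,j=0: stock 128.0000 → up 165.1200 (V=8.0000), down 97.2800 (V=7.3962). Price 6.3635; hedge Δ=0.0089, bond B=5.2244.
Root portfolio cost Δ·128+B reproduces V0=6.3635.

(0,0): Delta=0.0089 Bond=5.2244
(1,0): Delta=0.1940 Bond=-11.4717
(1,1): Delta=0.0000 Bond=8.0000
V0=6.3635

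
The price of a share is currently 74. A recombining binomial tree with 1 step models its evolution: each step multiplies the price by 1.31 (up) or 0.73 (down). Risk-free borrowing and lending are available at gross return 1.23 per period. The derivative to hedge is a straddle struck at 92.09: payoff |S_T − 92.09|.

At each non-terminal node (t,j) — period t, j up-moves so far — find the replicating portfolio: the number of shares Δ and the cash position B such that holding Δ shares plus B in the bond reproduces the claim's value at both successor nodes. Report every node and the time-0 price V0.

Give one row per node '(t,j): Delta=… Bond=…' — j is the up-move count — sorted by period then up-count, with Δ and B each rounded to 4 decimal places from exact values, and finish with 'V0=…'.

(0,0): Delta=-0.7740 Bond=64.9442
V0=7.6683

No-arbitrage ⇒ martingale measure with p* = (R−d)/(u−d) = 0.8621.
At expiry t=1: V(1,0)=38.0700, V(1,1)=4.8500
  t=0,j=0: stock 74.0000 → up 96.9400 (V=4.8500), down 54.0200 (V=38.0700). Price 7.6683; hedge Δ=-0.7740, bond B=64.9442.
Check: Δ(0,0)·S0 + B(0,0) = 7.6683 = V0.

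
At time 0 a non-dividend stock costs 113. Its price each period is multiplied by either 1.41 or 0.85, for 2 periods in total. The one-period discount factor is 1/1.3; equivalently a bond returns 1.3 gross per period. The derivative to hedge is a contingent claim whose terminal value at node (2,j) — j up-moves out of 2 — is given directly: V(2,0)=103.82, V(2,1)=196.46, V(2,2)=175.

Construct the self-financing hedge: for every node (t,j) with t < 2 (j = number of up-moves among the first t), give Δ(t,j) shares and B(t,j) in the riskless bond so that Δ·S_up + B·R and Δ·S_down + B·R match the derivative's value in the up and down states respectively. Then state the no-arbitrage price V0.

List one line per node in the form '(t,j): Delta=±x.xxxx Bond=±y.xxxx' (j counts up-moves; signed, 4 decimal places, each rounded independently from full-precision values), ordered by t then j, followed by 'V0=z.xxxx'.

(0,0): Delta=0.0116 Bond=104.6255
(1,0): Delta=1.7223 Bond=-28.3033
(1,1): Delta=-0.2405 Bond=176.1794
V0=105.9339

Risk-neutral probability p* = (R−d)/(u−d) = (1.3−0.85)/(1.41−0.85) = 0.8036.
At expiry t=2: V(2,0)=103.8200, V(2,1)=196.4600, V(2,2)=175.0000
Node (1,0) S=96.0500: V=(p*·196.4600+(1−p*)·103.8200)/1.3=137.1253; Δ=(196.4600−103.8200)/(135.4305−81.6425)=1.7223; B=V−Δ·S=-28.3033
Node (1,1) S=159.3300: V=(p*·175.0000+(1−p*)·196.4600)/1.3=137.8580; Δ=(175.0000−196.4600)/(224.6553−135.4305)=-0.2405; B=V−Δ·S=176.1794
Node (0,0) S=113.0000: V=(p*·137.8580+(1−p*)·137.1253)/1.3=105.9339; Δ=(137.8580−137.1253)/(159.3300−96.0500)=0.0116; B=V−Δ·S=104.6255
Root portfolio cost Δ·113+B reproduces V0=105.9339.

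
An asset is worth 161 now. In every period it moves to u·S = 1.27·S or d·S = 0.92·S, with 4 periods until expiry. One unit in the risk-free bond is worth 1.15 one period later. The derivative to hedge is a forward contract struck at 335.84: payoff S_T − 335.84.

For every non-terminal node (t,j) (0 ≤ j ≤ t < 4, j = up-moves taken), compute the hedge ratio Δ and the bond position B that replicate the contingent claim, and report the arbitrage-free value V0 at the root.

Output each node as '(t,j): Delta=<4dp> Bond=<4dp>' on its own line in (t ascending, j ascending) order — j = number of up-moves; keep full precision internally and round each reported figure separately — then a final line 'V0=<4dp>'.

No-arbitrage ⇒ martingale measure with p* = (R−d)/(u−d) = 0.6571.
At expiry t=4: V(4,0)=-220.5007, V(4,1)=-176.6217, V(4,2)=-116.0495, V(4,3)=-32.4335, V(4,4)=82.9929
  t=3,j=0: stock 125.3688 → up 159.2183 (V=-176.6217), down 115.3393 (V=-220.5007). Price -166.6660; hedge Δ=1.0000, bond B=-292.0348.
  t=3,j=1: stock 173.0634 → up 219.7905 (V=-116.0495), down 159.2183 (V=-176.6217). Price -118.9714; hedge Δ=1.0000, bond B=-292.0348.
  t=3,j=2: stock 238.9027 → up 303.4065 (V=-32.4335), down 219.7905 (V=-116.0495). Price -53.1320; hedge Δ=1.0000, bond B=-292.0348.
  t=3,j=3: stock 329.7897 → up 418.8329 (V=82.9929), down 303.4065 (V=-32.4335). Price 37.7549; hedge Δ=1.0000, bond B=-292.0348.
  t=2,j=0: stock 136.2704 → up 173.0634 (V=-118.9714), down 125.3688 (V=-166.6660). Price -117.6729; hedge Δ=1.0000, bond B=-253.9433.
  t=2,j=1: stock 188.1124 → up 238.9027 (V=-53.1320), down 173.0634 (V=-118.9714). Price -65.8309; hedge Δ=1.0000, bond B=-253.9433.
  t=2,j=2: stock 259.6769 → up 329.7897 (V=37.7549), down 238.9027 (V=-53.1320). Price 5.7336; hedge Δ=1.0000, bond B=-253.9433.
  t=1,j=0: stock 148.1200 → up 188.1124 (V=-65.8309), down 136.2704 (V=-117.6729). Price -72.7003; hedge Δ=1.0000, bond B=-220.8203.
  t=1,j=1: stock 204.4700 → up 259.6769 (V=5.7336), down 188.1124 (V=-65.8309). Price -16.3503; hedge Δ=1.0000, bond B=-220.8203.
  t=0,j=0: stock 161.0000 → up 204.4700 (V=-16.3503), down 148.1200 (V=-72.7003). Price -31.0176; hedge Δ=1.0000, bond B=-192.0176.
Each (Δ,B) replicates both successor values, so the strategy is self-financing and V0 is arbitrage-free.

(0,0): Delta=1.0000 Bond=-192.0176
(1,0): Delta=1.0000 Bond=-220.8203
(1,1): Delta=1.0000 Bond=-220.8203
(2,0): Delta=1.0000 Bond=-253.9433
(2,1): Delta=1.0000 Bond=-253.9433
(2,2): Delta=1.0000 Bond=-253.9433
(3,0): Delta=1.0000 Bond=-292.0348
(3,1): Delta=1.0000 Bond=-292.0348
(3,2): Delta=1.0000 Bond=-292.0348
(3,3): Delta=1.0000 Bond=-292.0348
V0=-31.0176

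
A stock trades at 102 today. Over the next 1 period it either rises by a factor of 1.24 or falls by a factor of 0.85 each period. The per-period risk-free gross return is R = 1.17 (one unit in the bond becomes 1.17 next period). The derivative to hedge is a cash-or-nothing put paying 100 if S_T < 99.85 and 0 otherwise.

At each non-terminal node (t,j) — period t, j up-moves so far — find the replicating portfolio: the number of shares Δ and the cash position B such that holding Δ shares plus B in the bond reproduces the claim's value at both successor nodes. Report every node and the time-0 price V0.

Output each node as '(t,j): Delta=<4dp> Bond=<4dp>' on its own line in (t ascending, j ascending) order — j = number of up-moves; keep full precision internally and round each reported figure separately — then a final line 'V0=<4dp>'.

(0,0): Delta=-2.5138 Bond=271.7510
V0=15.3408

No-arbitrage ⇒ martingale measure with p* = (R−d)/(u−d) = 0.8205.
Terminal payoffs: V(1,0)=100.0000, V(1,1)=0.0000
  t=0,j=0: stock 102.0000 → up 126.4800 (V=0.0000), down 86.7000 (V=100.0000). Price 15.3408; hedge Δ=-2.5138, bond B=271.7510.
The time-0 hedge costs 15.3408, which is the no-arbitrage price.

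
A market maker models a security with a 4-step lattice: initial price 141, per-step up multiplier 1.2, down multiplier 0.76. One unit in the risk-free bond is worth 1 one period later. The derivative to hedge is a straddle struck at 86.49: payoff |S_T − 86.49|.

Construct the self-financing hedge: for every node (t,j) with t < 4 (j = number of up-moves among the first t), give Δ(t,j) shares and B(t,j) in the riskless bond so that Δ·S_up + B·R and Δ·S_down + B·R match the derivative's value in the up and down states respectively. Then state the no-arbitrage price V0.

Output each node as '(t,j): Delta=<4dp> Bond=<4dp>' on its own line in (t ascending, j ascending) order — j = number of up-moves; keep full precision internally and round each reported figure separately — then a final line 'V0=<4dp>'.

Since d<R<u, set p* = (R−d)/(u−d) = 0.5455; price each node as the discounted p*-expectation of its children.
At expiry t=4: V(4,0)=39.4493, V(4,1)=12.2153, V(4,2)=30.7859, V(4,3)=98.6825, V(4,4)=205.8876
  t=3,j=0: stock 61.8956 → up 74.2747 (V=12.2153), down 47.0407 (V=39.4493). Price 24.5944; hedge Δ=-1.0000, bond B=86.4900.
  t=3,j=1: stock 97.7299 → up 117.2759 (V=30.7859), down 74.2747 (V=12.2153). Price 22.3447; hedge Δ=0.4319, bond B=-19.8613.
  t=3,j=2: stock 154.3104 → up 185.1725 (V=98.6825), down 117.2759 (V=30.7859). Price 67.8204; hedge Δ=1.0000, bond B=-86.4900.
  t=3,j=3: stock 243.6480 → up 292.3776 (V=205.8876), down 185.1725 (V=98.6825). Price 157.1580; hedge Δ=1.0000, bond B=-86.4900.
  t=2,j=0: stock 81.4416 → up 97.7299 (V=22.3447), down 61.8956 (V=24.5944). Price 23.3673; hedge Δ=-0.0628, bond B=28.4802.
  t=2,j=1: stock 128.5920 → up 154.3104 (V=67.8204), down 97.7299 (V=22.3447). Price 47.1496; hedge Δ=0.8037, bond B=-56.2042.
  t=2,j=2: stock 203.0400 → up 243.6480 (V=157.1580), down 154.3104 (V=67.8204). Price 116.5500; hedge Δ=1.0000, bond B=-86.4900.
  t=1,j=0: stock 107.1600 → up 128.5920 (V=47.1496), down 81.4416 (V=23.3673). Price 36.3395; hedge Δ=0.5044, bond B=-17.7113.
  t=1,j=1: stock 169.2000 → up 203.0400 (V=116.5500), down 128.5920 (V=47.1496). Price 85.0044; hedge Δ=0.9322, bond B=-72.7237.
  t=0,j=0: stock 141.0000 → up 169.2000 (V=85.0044), down 107.1600 (V=36.3395). Price 62.8840; hedge Δ=0.7844, bond B=-47.7181.
Check: Δ(0,0)·S0 + B(0,0) = 62.8840 = V0.

(0,0): Delta=0.7844 Bond=-47.7181
(1,0): Delta=0.5044 Bond=-17.7113
(1,1): Delta=0.9322 Bond=-72.7237
(2,0): Delta=-0.0628 Bond=28.4802
(2,1): Delta=0.8037 Bond=-56.2042
(2,2): Delta=1.0000 Bond=-86.4900
(3,0): Delta=-1.0000 Bond=86.4900
(3,1): Delta=0.4319 Bond=-19.8613
(3,2): Delta=1.0000 Bond=-86.4900
(3,3): Delta=1.0000 Bond=-86.4900
V0=62.8840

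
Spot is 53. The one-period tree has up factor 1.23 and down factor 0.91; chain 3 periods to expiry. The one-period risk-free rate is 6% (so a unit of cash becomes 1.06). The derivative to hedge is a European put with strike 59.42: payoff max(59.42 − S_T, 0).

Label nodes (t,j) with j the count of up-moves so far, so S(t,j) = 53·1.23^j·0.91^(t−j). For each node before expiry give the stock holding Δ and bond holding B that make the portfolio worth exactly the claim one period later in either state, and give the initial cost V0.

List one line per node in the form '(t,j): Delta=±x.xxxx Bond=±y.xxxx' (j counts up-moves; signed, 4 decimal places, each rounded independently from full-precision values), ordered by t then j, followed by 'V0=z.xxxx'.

The replicating-portfolio and risk-neutral prices coincide; use p* = (1.06−0.91)/(1.23−0.91) = 0.4688 for the latter.
Terminal values V(3,·): V(3,0)=19.4807, V(3,1)=5.4362, V(3,2)=0.0000, V(3,3)=0.0000
  t=2,j=0: stock 43.8893 → up 53.9838 (V=5.4362), down 39.9393 (V=19.4807). Price 12.1673; hedge Δ=-1.0000, bond B=56.0566.
  t=2,j=1: stock 59.3229 → up 72.9672 (V=0.0000), down 53.9838 (V=5.4362). Price 2.7245; hedge Δ=-0.2864, bond B=19.7125.
  t=2,j=2: stock 80.1837 → up 98.6260 (V=0.0000), down 72.9672 (V=0.0000). Price 0.0000; hedge Δ=0.0000, bond B=0.0000.
  t=1,j=0: stock 48.2300 → up 59.3229 (V=2.7245), down 43.8893 (V=12.1673). Price 7.3028; hedge Δ=-0.6118, bond B=36.8116.
  t=1,j=1: stock 65.1900 → up 80.1837 (V=0.0000), down 59.3229 (V=2.7245). Price 1.3655; hedge Δ=-0.1306, bond B=9.8795.
  t=0,j=0: stock 53.0000 → up 65.1900 (V=1.3655), down 48.2300 (V=7.3028). Price 4.2638; hedge Δ=-0.3501, bond B=22.8181.
Self-financing check: at every node Δ·S+B equals the discounted successor values.

(0,0): Delta=-0.3501 Bond=22.8181
(1,0): Delta=-0.6118 Bond=36.8116
(1,1): Delta=-0.1306 Bond=9.8795
(2,0): Delta=-1.0000 Bond=56.0566
(2,1): Delta=-0.2864 Bond=19.7125
(2,2): Delta=0.0000 Bond=0.0000
V0=4.2638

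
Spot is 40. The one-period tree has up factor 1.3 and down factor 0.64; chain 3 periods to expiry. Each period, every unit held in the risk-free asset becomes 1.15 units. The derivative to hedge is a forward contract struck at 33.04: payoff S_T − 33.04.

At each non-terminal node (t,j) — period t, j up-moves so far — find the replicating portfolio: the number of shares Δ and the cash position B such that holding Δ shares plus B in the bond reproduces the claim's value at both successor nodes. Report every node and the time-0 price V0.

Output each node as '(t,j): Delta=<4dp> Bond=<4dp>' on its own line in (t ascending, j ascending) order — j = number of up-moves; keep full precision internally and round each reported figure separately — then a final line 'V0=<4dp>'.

Since d<R<u, set p* = (R−d)/(u−d) = 0.7727; price each node as the discounted p*-expectation of its children.
Terminal values V(3,·): V(3,0)=-22.5542, V(3,1)=-11.7408, V(3,2)=10.2240, V(3,3)=54.8400
  t=2,j=0: stock 16.3840 → up 21.2992 (V=-11.7408), down 10.4858 (V=-22.5542). Price -12.3464; hedge Δ=1.0000, bond B=-28.7304.
  t=2,j=1: stock 33.2800 → up 43.2640 (V=10.2240), down 21.2992 (V=-11.7408). Price 4.5496; hedge Δ=1.0000, bond B=-28.7304.
  t=2,j=2: stock 67.6000 → up 87.8800 (V=54.8400), down 43.2640 (V=10.2240). Price 38.8696; hedge Δ=1.0000, bond B=-28.7304.
  t=1,j=0: stock 25.6000 → up 33.2800 (V=4.5496), down 16.3840 (V=-12.3464). Price 0.6170; hedge Δ=1.0000, bond B=-24.9830.
  t=1,j=1: stock 52.0000 → up 67.6000 (V=38.8696), down 33.2800 (V=4.5496). Price 27.0170; hedge Δ=1.0000, bond B=-24.9830.
  t=0,j=0: stock 40.0000 → up 52.0000 (V=27.0170), down 25.6000 (V=0.6170). Price 18.2757; hedge Δ=1.0000, bond B=-21.7243.
The time-0 hedge costs 18.2757, which is the no-arbitrage price.

(0,0): Delta=1.0000 Bond=-21.7243
(1,0): Delta=1.0000 Bond=-24.9830
(1,1): Delta=1.0000 Bond=-24.9830
(2,0): Delta=1.0000 Bond=-28.7304
(2,1): Delta=1.0000 Bond=-28.7304
(2,2): Delta=1.0000 Bond=-28.7304
V0=18.2757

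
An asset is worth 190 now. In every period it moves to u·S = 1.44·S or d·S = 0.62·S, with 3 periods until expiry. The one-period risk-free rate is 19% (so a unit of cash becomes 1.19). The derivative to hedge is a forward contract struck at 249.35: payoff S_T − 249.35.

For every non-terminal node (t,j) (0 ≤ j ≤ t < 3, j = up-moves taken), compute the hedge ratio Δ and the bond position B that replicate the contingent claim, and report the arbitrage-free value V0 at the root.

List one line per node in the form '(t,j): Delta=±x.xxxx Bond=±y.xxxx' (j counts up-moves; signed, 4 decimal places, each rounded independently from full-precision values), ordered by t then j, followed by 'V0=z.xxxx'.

Risk-neutral probability p* = (R−d)/(u−d) = (1.19−0.62)/(1.44−0.62) = 0.6951.
Terminal values V(3,·): V(3,0)=-204.0677, V(3,1)=-144.1782, V(3,2)=-5.0799, V(3,3)=317.9870
(2,0): S=73.0360. Δ = (V_up−V_dn)/(S_up−S_dn) = (-144.1782−-204.0677)/(105.1718−45.2823) = 1.0000. V = [p*·-144.1782 + (1−p*)·-204.0677]/1.19 = -136.5018. B = V − Δ·S = -209.5378.
(2,1): S=169.6320. Δ = (V_up−V_dn)/(S_up−S_dn) = (-5.0799−-144.1782)/(244.2701−105.1718) = 1.0000. V = [p*·-5.0799 + (1−p*)·-144.1782]/1.19 = -39.9058. B = V − Δ·S = -209.5378.
(2,2): S=393.9840. Δ = (V_up−V_dn)/(S_up−S_dn) = (317.9870−-5.0799)/(567.3370−244.2701) = 1.0000. V = [p*·317.9870 + (1−p*)·-5.0799]/1.19 = 184.4462. B = V − Δ·S = -209.5378.
(1,0): S=117.8000. Δ = (V_up−V_dn)/(S_up−S_dn) = (-39.9058−-136.5018)/(169.6320−73.0360) = 1.0000. V = [p*·-39.9058 + (1−p*)·-136.5018]/1.19 = -58.2822. B = V − Δ·S = -176.0822.
(1,1): S=273.6000. Δ = (V_up−V_dn)/(S_up−S_dn) = (184.4462−-39.9058)/(393.9840−169.6320) = 1.0000. V = [p*·184.4462 + (1−p*)·-39.9058]/1.19 = 97.5178. B = V − Δ·S = -176.0822.
(0,0): S=190.0000. Δ = (V_up−V_dn)/(S_up−S_dn) = (97.5178−-58.2822)/(273.6000−117.8000) = 1.0000. V = [p*·97.5178 + (1−p*)·-58.2822]/1.19 = 42.0318. B = V − Δ·S = -147.9682.
Check: Δ(0,0)·S0 + B(0,0) = 42.0318 = V0.

(0,0): Delta=1.0000 Bond=-147.9682
(1,0): Delta=1.0000 Bond=-176.0822
(1,1): Delta=1.0000 Bond=-176.0822
(2,0): Delta=1.0000 Bond=-209.5378
(2,1): Delta=1.0000 Bond=-209.5378
(2,2): Delta=1.0000 Bond=-209.5378
V0=42.0318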